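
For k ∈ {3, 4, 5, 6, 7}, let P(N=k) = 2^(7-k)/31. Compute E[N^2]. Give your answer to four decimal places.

15.9032

E[N^2] = Σ n^2·P(N=n)
 = 9·16/31 + 16·8/31 + 25·4/31 + 36·2/31 + 49·1/31
 = 144/31 + 128/31 + 100/31 + 72/31 + 49/31
 = 493/31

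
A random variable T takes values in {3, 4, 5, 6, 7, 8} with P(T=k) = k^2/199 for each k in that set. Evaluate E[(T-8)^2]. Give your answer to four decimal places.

E[(T-8)^2] = Σ (t-8)^2·P(T=t)
 = 25·9/199 + 16·16/199 + 9·25/199 + 4·36/199 + 1·49/199 + 0·64/199
 = 225/199 + 256/199 + 225/199 + 144/199 + 49/199 + 0
 = 899/199

4.5176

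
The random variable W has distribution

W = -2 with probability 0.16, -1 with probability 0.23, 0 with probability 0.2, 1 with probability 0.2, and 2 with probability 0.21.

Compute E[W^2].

E[W^2] = Σ w^2·P(W=w)
 = 4·0.16 + 1·0.23 + 0·0.2 + 1·0.2 + 4·0.21
 = 0.64 + 0.23 + 0 + 0.2 + 0.84
 = 1.91

1.91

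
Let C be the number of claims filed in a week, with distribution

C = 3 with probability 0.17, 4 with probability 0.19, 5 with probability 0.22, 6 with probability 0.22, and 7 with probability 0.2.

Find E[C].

5.09

E[C] = Σ c·P(C=c)
 = 3·0.17 + 4·0.19 + 5·0.22 + 6·0.22 + 7·0.2
 = 0.51 + 0.76 + 1.1 + 1.32 + 1.4
 = 5.09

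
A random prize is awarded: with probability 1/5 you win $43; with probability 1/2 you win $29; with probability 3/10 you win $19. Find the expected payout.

28.8

E[payout] = 43·1/5 + 29·1/2 + 19·3/10
 = 43/5 + 29/2 + 57/10
 = 144/5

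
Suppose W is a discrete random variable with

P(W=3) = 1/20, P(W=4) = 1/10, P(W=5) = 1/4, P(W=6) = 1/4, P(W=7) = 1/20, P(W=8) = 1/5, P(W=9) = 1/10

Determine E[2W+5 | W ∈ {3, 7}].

P(W ∈ {3, 7}) = 1/20 + 1/20 = 1/10.
E[2W+5 | W ∈ {3, 7}] = [11·1/20 + 19·1/20] / (1/10)
 = 3/2 / (1/10)
 = 15

15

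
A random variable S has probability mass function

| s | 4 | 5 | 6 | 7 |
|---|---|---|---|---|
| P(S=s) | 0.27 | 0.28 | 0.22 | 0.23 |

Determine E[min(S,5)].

4.73

E[min(S,5)] = Σ min(s,5)·P(S=s)
 = 4·0.27 + 5·0.28 + 5·0.22 + 5·0.23
 = 1.08 + 1.4 + 1.1 + 1.15
 = 4.73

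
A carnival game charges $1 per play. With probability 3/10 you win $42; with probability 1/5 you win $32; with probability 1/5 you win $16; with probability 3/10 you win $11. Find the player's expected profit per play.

E[payout] = 42·3/10 + 32·1/5 + 16·1/5 + 11·3/10
 = 63/5 + 32/5 + 16/5 + 33/10
 = 51/2
Net = 51/2 - 1 = 49/2

24.5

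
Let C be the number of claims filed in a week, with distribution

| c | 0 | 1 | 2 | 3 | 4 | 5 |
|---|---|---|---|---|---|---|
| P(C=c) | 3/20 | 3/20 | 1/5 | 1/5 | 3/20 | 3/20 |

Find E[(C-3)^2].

2.9

E[(C-3)^2] = Σ (c-3)^2·P(C=c)
 = 9·3/20 + 4·3/20 + 1·1/5 + 0·1/5 + 1·3/20 + 4·3/20
 = 27/20 + 3/5 + 1/5 + 0 + 3/20 + 3/5
 = 29/10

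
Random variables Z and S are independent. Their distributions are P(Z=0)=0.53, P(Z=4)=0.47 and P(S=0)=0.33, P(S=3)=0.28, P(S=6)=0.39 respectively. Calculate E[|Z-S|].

E[|Z-S|] = Σ_z Σ_s |z-s| · P(Z=z)P(S=s)
 = 0·0.1749 + 3·0.1484 + 6·0.2067 + 4·0.1551 + 1·0.1316 + 2·0.1833
 = 0 + 0.4452 + 1.2402 + 0.6204 + 0.1316 + 0.3666
 = 2.804

2.804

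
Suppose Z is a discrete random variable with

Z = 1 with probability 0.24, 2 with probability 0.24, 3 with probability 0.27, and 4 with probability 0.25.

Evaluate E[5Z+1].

13.65

E[5Z+1] = Σ (5z+1)·P(Z=z)
 = 6·0.24 + 11·0.24 + 16·0.27 + 21·0.25
 = 1.44 + 2.64 + 4.32 + 5.25
 = 13.65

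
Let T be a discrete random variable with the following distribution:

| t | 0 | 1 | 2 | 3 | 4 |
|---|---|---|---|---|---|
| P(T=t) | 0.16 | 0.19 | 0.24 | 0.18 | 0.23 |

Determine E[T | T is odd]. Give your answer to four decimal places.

P(T is odd) = 0.19 + 0.18 = 0.37.
E[T | T is odd] = [1·0.19 + 3·0.18] / 0.37
 = 0.73 / 0.37
 = 73/37

1.9730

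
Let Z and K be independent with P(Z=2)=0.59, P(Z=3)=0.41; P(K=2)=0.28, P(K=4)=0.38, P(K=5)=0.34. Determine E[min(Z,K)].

E[min(Z,K)] = Σ_z Σ_k min(z,k) · P(Z=z)P(K=k)
 = 2·0.1652 + 2·0.2242 + 2·0.2006 + 2·0.1148 + 3·0.1558 + 3·0.1394
 = 0.3304 + 0.4484 + 0.4012 + 0.2296 + 0.4674 + 0.4182
 = 2.2952

2.2952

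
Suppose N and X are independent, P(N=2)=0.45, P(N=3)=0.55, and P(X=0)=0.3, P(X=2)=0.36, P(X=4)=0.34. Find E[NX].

5.304

E[NX] = Σ_n Σ_x nx · P(N=n)P(X=x)
 = 0·0.135 + 4·0.162 + 8·0.153 + 0·0.165 + 6·0.198 + 12·0.187
 = 0 + 0.648 + 1.224 + 0 + 1.188 + 2.244
 = 5.304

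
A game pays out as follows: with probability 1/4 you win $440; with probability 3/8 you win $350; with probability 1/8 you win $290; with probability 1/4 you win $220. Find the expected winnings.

E[payout] = 440·1/4 + 350·3/8 + 290·1/8 + 220·1/4
 = 110 + 525/4 + 145/4 + 55
 = 665/2

332.5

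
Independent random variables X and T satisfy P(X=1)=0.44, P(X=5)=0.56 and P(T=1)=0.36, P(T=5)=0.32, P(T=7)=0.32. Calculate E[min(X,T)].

2.4336

E[min(X,T)] = Σ_x Σ_t min(x,t) · P(X=x)P(T=t)
 = 1·0.1584 + 1·0.1408 + 1·0.1408 + 1·0.2016 + 5·0.1792 + 5·0.1792
 = 0.1584 + 0.1408 + 0.1408 + 0.2016 + 0.896 + 0.896
 = 2.4336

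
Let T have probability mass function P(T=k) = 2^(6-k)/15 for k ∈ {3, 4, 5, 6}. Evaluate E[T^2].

E[T^2] = Σ t^2·P(T=t)
 = 9·8/15 + 16·4/15 + 25·2/15 + 36·1/15
 = 24/5 + 64/15 + 10/3 + 12/5
 = 74/5

14.8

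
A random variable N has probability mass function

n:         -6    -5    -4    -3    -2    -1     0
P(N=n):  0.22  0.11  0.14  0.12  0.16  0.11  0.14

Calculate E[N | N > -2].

-0.44

P(N > -2) = 0.11 + 0.14 = 0.25.
E[N | N > -2] = [(-1)·0.11 + 0·0.14] / 0.25
 = -0.11 / 0.25
 = -11/25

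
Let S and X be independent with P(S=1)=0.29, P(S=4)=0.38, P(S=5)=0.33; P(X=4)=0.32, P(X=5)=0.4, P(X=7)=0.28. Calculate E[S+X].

E[S+X] = Σ_s Σ_x (s+x) · P(S=s)P(X=x)
 = 5·0.0928 + 6·0.116 + 8·0.0812 + 8·0.1216 + 9·0.152 + 11·0.1064 + 9·0.1056 + 10·0.132 + 12·0.0924
 = 0.464 + 0.696 + 0.6496 + 0.9728 + 1.368 + 1.1704 + 0.9504 + 1.32 + 1.1088
 = 8.7

8.7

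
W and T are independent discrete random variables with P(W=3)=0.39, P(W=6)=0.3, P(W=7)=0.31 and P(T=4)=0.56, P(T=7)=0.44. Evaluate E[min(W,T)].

4.2832

E[min(W,T)] = Σ_w Σ_t min(w,t) · P(W=w)P(T=t)
 = 3·0.2184 + 3·0.1716 + 4·0.168 + 6·0.132 + 4·0.1736 + 7·0.1364
 = 0.6552 + 0.5148 + 0.672 + 0.792 + 0.6944 + 0.9548
 = 4.2832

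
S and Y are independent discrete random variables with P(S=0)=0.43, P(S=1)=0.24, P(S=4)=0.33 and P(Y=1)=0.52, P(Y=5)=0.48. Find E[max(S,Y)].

E[max(S,Y)] = Σ_s Σ_y max(s,y) · P(S=s)P(Y=y)
 = 1·0.2236 + 5·0.2064 + 1·0.1248 + 5·0.1152 + 4·0.1716 + 5·0.1584
 = 0.2236 + 1.032 + 0.1248 + 0.576 + 0.6864 + 0.792
 = 3.4348

3.4348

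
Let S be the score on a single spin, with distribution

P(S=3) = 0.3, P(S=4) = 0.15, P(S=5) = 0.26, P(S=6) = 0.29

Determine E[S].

4.54

E[S] = Σ s·P(S=s)
 = 3·0.3 + 4·0.15 + 5·0.26 + 6·0.29
 = 0.9 + 0.6 + 1.3 + 1.74
 = 4.54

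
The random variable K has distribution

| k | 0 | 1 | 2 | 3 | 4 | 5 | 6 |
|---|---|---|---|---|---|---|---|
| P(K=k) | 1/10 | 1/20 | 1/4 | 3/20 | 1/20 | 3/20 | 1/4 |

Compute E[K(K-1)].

12.5

E[K(K-1)] = Σ k(k-1)·P(K=k)
 = 0·1/10 + 0·1/20 + 2·1/4 + 6·3/20 + 12·1/20 + 20·3/20 + 30·1/4
 = 0 + 0 + 1/2 + 9/10 + 3/5 + 3 + 15/2
 = 25/2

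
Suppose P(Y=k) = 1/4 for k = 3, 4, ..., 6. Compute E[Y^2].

E[Y^2] = Σ y^2·P(Y=y)
 = 9·1/4 + 16·1/4 + 25·1/4 + 36·1/4
 = 9/4 + 4 + 25/4 + 9
 = 43/2

21.5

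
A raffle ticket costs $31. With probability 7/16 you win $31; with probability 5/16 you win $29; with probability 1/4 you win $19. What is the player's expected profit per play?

-3.625

E[payout] = 31·7/16 + 29·5/16 + 19·1/4
 = 217/16 + 145/16 + 19/4
 = 219/8
Net = 219/8 - 31 = -29/8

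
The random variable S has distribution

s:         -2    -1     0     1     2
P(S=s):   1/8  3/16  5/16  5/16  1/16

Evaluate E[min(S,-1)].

E[min(S,-1)] = Σ min(s,-1)·P(S=s)
 = (-2)·1/8 + (-1)·3/16 + (-1)·5/16 + (-1)·5/16 + (-1)·1/16
 = (-1/4) + (-3/16) + (-5/16) + (-5/16) + (-1/16)
 = -9/8

-1.125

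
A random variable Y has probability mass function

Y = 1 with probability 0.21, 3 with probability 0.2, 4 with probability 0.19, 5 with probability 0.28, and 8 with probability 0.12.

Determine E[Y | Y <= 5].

P(Y <= 5) = 0.21 + 0.2 + 0.19 + 0.28 = 0.88.
E[Y | Y <= 5] = [1·0.21 + 3·0.2 + 4·0.19 + 5·0.28] / 0.88
 = 2.97 / 0.88
 = 27/8

3.375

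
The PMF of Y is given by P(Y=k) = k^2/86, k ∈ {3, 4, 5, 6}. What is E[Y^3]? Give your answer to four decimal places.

E[Y^3] = Σ y^3·P(Y=y)
 = 27·9/86 + 64·8/43 + 125·25/86 + 216·18/43
 = 243/86 + 512/43 + 3125/86 + 3888/43
 = 6084/43

141.4884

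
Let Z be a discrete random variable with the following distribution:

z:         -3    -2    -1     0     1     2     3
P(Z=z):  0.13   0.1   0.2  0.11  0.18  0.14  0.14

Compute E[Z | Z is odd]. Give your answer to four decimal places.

P(Z is odd) = 0.13 + 0.2 + 0.18 + 0.14 = 0.65.
E[Z | Z is odd] = [(-3)·0.13 + (-1)·0.2 + 1·0.18 + 3·0.14] / 0.65
 = 0.01 / 0.65
 = 1/65

0.0154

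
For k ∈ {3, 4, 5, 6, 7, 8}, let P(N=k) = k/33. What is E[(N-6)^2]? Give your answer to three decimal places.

2.636

E[(N-6)^2] = Σ (n-6)^2·P(N=n)
 = 9·1/11 + 4·4/33 + 1·5/33 + 0·2/11 + 1·7/33 + 4·8/33
 = 9/11 + 16/33 + 5/33 + 0 + 7/33 + 32/33
 = 29/11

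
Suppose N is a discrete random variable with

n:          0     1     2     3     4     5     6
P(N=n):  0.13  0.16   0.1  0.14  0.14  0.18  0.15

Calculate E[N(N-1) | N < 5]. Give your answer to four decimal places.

P(N < 5) = 0.13 + 0.16 + 0.1 + 0.14 + 0.14 = 0.67.
E[N(N-1) | N < 5] = [0·0.13 + 0·0.16 + 2·0.1 + 6·0.14 + 12·0.14] / 0.67
 = 2.72 / 0.67
 = 272/67

4.0597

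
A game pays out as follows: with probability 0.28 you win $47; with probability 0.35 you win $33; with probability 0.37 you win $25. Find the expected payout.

33.96

E[payout] = 47·0.28 + 33·0.35 + 25·0.37
 = 13.16 + 11.55 + 9.25
 = 33.96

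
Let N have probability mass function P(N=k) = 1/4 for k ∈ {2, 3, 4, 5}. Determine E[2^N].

15

E[2^N] = Σ 2^n·P(N=n)
 = 4·1/4 + 8·1/4 + 16·1/4 + 32·1/4
 = 1 + 2 + 4 + 8
 = 15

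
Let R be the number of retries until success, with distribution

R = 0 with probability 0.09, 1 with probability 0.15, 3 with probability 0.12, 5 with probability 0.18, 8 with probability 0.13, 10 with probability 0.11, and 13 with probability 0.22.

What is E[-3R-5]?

E[-3R-5] = Σ (-3r-5)·P(R=r)
 = (-5)·0.09 + (-8)·0.15 + (-14)·0.12 + (-20)·0.18 + (-29)·0.13 + (-35)·0.11 + (-44)·0.22
 = (-0.45) + (-1.2) + (-1.68) + (-3.6) + (-3.77) + (-3.85) + (-9.68)
 = -24.23

-24.23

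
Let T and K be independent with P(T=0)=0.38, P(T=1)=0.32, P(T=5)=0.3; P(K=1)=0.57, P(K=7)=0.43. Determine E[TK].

E[TK] = Σ_t Σ_k tk · P(T=t)P(K=k)
 = 0·0.2166 + 0·0.1634 + 1·0.1824 + 7·0.1376 + 5·0.171 + 35·0.129
 = 0 + 0 + 0.1824 + 0.9632 + 0.855 + 4.515
 = 6.5156

6.5156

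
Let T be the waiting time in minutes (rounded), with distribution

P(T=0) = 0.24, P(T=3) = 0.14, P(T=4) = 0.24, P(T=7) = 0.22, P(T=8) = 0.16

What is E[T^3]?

E[T^3] = Σ t^3·P(T=t)
 = 0·0.24 + 27·0.14 + 64·0.24 + 343·0.22 + 512·0.16
 = 0 + 3.78 + 15.36 + 75.46 + 81.92
 = 176.52

176.52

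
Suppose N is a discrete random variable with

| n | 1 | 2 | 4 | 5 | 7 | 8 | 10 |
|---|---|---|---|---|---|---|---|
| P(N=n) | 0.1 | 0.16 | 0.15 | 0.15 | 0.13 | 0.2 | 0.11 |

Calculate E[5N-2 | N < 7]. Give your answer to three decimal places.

P(N < 7) = 0.1 + 0.16 + 0.15 + 0.15 = 0.56.
E[5N-2 | N < 7] = [3·0.1 + 8·0.16 + 18·0.15 + 23·0.15] / 0.56
 = 7.73 / 0.56
 = 773/56

13.804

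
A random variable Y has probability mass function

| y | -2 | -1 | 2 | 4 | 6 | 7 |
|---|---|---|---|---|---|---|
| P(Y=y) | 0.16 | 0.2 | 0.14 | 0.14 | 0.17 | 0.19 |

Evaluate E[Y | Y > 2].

P(Y > 2) = 0.14 + 0.17 + 0.19 = 0.5.
E[Y | Y > 2] = [4·0.14 + 6·0.17 + 7·0.19] / 0.5
 = 2.91 / 0.5
 = 291/50

5.82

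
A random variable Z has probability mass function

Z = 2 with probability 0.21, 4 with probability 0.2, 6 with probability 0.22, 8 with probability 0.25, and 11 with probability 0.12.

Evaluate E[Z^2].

E[Z^2] = Σ z^2·P(Z=z)
 = 4·0.21 + 16·0.2 + 36·0.22 + 64·0.25 + 121·0.12
 = 0.84 + 3.2 + 7.92 + 16 + 14.52
 = 42.48

42.48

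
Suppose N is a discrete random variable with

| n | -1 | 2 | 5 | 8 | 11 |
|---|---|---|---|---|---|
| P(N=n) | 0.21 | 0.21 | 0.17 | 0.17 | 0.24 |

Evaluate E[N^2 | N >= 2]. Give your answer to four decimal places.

56.9747

P(N >= 2) = 0.21 + 0.17 + 0.17 + 0.24 = 0.79.
E[N^2 | N >= 2] = [4·0.21 + 25·0.17 + 64·0.17 + 121·0.24] / 0.79
 = 45.01 / 0.79
 = 4501/79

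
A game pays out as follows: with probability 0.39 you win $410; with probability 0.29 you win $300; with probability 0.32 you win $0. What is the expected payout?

E[payout] = 410·0.39 + 300·0.29 + 0·0.32
 = 159.9 + 87 + 0
 = 246.9

246.9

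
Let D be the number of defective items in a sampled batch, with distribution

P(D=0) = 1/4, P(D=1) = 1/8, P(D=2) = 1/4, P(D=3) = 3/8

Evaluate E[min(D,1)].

0.75

E[min(D,1)] = Σ min(d,1)·P(D=d)
 = 0·1/4 + 1·1/8 + 1·1/4 + 1·3/8
 = 0 + 1/8 + 1/4 + 3/8
 = 3/4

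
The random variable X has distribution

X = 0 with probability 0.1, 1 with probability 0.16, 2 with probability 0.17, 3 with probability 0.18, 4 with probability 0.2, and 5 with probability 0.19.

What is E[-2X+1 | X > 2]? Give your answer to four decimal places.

-7.0351

P(X > 2) = 0.18 + 0.2 + 0.19 = 0.57.
E[-2X+1 | X > 2] = [(-5)·0.18 + (-7)·0.2 + (-9)·0.19] / 0.57
 = -4.01 / 0.57
 = -401/57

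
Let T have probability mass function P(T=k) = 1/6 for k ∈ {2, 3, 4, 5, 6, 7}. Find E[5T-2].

E[5T-2] = Σ (5t-2)·P(T=t)
 = 8·1/6 + 13·1/6 + 18·1/6 + 23·1/6 + 28·1/6 + 33·1/6
 = 4/3 + 13/6 + 3 + 23/6 + 14/3 + 11/2
 = 41/2

20.5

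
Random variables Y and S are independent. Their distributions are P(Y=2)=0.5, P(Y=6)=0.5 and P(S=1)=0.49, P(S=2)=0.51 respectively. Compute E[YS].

6.04

E[YS] = Σ_y Σ_s ys · P(Y=y)P(S=s)
 = 2·0.245 + 4·0.255 + 6·0.245 + 12·0.255
 = 0.49 + 1.02 + 1.47 + 3.06
 = 6.04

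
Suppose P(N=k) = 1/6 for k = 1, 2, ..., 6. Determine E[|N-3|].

E[|N-3|] = Σ |n-3|·P(N=n)
 = 2·1/6 + 1·1/6 + 0·1/6 + 1·1/6 + 2·1/6 + 3·1/6
 = 1/3 + 1/6 + 0 + 1/6 + 1/3 + 1/2
 = 3/2

1.5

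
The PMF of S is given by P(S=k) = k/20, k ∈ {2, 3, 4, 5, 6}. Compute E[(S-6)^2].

4

E[(S-6)^2] = Σ (s-6)^2·P(S=s)
 = 16·1/10 + 9·3/20 + 4·1/5 + 1·1/4 + 0·3/10
 = 8/5 + 27/20 + 4/5 + 1/4 + 0
 = 4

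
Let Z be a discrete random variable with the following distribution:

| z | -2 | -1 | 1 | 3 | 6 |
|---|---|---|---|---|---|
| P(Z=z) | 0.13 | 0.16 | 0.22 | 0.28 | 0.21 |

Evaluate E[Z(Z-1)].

E[Z(Z-1)] = Σ z(z-1)·P(Z=z)
 = 6·0.13 + 2·0.16 + 0·0.22 + 6·0.28 + 30·0.21
 = 0.78 + 0.32 + 0 + 1.68 + 6.3
 = 9.08

9.08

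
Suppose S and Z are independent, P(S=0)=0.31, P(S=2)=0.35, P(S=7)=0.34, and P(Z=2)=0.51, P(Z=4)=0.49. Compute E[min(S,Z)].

E[min(S,Z)] = Σ_s Σ_z min(s,z) · P(S=s)P(Z=z)
 = 0·0.1581 + 0·0.1519 + 2·0.1785 + 2·0.1715 + 2·0.1734 + 4·0.1666
 = 0 + 0 + 0.357 + 0.343 + 0.3468 + 0.6664
 = 1.7132

1.7132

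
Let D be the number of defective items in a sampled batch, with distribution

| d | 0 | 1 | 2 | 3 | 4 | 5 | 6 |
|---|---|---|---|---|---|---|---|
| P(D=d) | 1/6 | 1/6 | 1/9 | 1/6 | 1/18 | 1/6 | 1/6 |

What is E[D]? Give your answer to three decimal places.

2.944

E[D] = Σ d·P(D=d)
 = 0·1/6 + 1·1/6 + 2·1/9 + 3·1/6 + 4·1/18 + 5·1/6 + 6·1/6
 = 0 + 1/6 + 2/9 + 1/2 + 2/9 + 5/6 + 1
 = 53/18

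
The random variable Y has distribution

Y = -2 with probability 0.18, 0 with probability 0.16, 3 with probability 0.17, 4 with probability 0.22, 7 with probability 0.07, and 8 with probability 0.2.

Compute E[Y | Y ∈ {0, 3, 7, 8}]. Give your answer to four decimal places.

4.3333

P(Y ∈ {0, 3, 7, 8}) = 0.16 + 0.17 + 0.07 + 0.2 = 0.6.
E[Y | Y ∈ {0, 3, 7, 8}] = [0·0.16 + 3·0.17 + 7·0.07 + 8·0.2] / 0.6
 = 2.6 / 0.6
 = 13/3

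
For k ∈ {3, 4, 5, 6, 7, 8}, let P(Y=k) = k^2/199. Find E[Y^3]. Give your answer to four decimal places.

E[Y^3] = Σ y^3·P(Y=y)
 = 27·9/199 + 64·16/199 + 125·25/199 + 216·36/199 + 343·49/199 + 512·64/199
 = 243/199 + 1024/199 + 3125/199 + 7776/199 + 16807/199 + 32768/199
 = 61743/199

310.2663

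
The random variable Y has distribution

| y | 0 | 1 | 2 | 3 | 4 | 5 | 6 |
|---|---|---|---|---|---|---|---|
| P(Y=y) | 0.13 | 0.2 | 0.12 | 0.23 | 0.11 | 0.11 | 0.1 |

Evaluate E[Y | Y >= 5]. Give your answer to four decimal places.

P(Y >= 5) = 0.11 + 0.1 = 0.21.
E[Y | Y >= 5] = [5·0.11 + 6·0.1] / 0.21
 = 1.15 / 0.21
 = 115/21

5.4762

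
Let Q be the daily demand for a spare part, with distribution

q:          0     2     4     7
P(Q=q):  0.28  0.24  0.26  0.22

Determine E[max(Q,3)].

E[max(Q,3)] = Σ max(q,3)·P(Q=q)
 = 3·0.28 + 3·0.24 + 4·0.26 + 7·0.22
 = 0.84 + 0.72 + 1.04 + 1.54
 = 4.14

4.14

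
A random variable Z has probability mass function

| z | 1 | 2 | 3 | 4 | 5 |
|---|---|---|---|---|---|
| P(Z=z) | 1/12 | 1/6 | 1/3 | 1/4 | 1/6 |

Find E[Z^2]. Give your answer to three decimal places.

11.917

E[Z^2] = Σ z^2·P(Z=z)
 = 1·1/12 + 4·1/6 + 9·1/3 + 16·1/4 + 25·1/6
 = 1/12 + 2/3 + 3 + 4 + 25/6
 = 143/12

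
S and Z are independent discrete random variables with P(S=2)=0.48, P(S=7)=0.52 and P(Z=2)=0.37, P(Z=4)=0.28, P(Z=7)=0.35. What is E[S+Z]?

E[S+Z] = Σ_s Σ_z (s+z) · P(S=s)P(Z=z)
 = 4·0.1776 + 6·0.1344 + 9·0.168 + 9·0.1924 + 11·0.1456 + 14·0.182
 = 0.7104 + 0.8064 + 1.512 + 1.7316 + 1.6016 + 2.548
 = 8.91

8.91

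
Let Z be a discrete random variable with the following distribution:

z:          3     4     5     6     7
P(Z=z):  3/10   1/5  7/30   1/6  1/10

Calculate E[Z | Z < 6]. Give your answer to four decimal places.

P(Z < 6) = 3/10 + 1/5 + 7/30 = 11/15.
E[Z | Z < 6] = [3·3/10 + 4·1/5 + 5·7/30] / (11/15)
 = 43/15 / (11/15)
 = 43/11

3.9091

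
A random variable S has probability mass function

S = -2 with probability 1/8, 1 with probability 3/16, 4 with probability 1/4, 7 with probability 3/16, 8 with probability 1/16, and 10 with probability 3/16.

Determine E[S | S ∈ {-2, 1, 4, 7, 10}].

P(S ∈ {-2, 1, 4, 7, 10}) = 1/8 + 3/16 + 1/4 + 3/16 + 3/16 = 15/16.
E[S | S ∈ {-2, 1, 4, 7, 10}] = [(-2)·1/8 + 1·3/16 + 4·1/4 + 7·3/16 + 10·3/16] / (15/16)
 = 33/8 / (15/16)
 = 22/5

4.4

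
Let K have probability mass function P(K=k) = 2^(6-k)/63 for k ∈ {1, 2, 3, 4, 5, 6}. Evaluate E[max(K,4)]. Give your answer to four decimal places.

E[max(K,4)] = Σ max(k,4)·P(K=k)
 = 4·32/63 + 4·16/63 + 4·8/63 + 4·4/63 + 5·2/63 + 6·1/63
 = 128/63 + 64/63 + 32/63 + 16/63 + 10/63 + 2/21
 = 256/63

4.0635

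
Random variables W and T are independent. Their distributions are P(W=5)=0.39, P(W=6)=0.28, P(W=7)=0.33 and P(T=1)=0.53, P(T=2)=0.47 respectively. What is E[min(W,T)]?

E[min(W,T)] = Σ_w Σ_t min(w,t) · P(W=w)P(T=t)
 = 1·0.2067 + 2·0.1833 + 1·0.1484 + 2·0.1316 + 1·0.1749 + 2·0.1551
 = 0.2067 + 0.3666 + 0.1484 + 0.2632 + 0.1749 + 0.3102
 = 1.47

1.47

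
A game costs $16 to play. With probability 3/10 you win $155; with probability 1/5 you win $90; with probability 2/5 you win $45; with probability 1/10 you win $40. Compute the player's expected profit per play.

70.5

E[payout] = 155·3/10 + 90·1/5 + 45·2/5 + 40·1/10
 = 93/2 + 18 + 18 + 4
 = 173/2
Net = 173/2 - 16 = 141/2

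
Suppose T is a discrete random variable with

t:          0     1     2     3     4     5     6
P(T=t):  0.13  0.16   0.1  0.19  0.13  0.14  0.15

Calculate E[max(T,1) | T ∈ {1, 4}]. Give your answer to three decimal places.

P(T ∈ {1, 4}) = 0.16 + 0.13 = 0.29.
E[max(T,1) | T ∈ {1, 4}] = [1·0.16 + 4·0.13] / 0.29
 = 0.68 / 0.29
 = 68/29

2.345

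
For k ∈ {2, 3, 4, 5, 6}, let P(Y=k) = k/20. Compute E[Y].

E[Y] = Σ y·P(Y=y)
 = 2·1/10 + 3·3/20 + 4·1/5 + 5·1/4 + 6·3/10
 = 1/5 + 9/20 + 4/5 + 5/4 + 9/5
 = 9/2

4.5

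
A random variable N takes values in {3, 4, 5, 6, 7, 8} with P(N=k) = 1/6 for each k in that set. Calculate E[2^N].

84

E[2^N] = Σ 2^n·P(N=n)
 = 8·1/6 + 16·1/6 + 32·1/6 + 64·1/6 + 128·1/6 + 256·1/6
 = 4/3 + 8/3 + 16/3 + 32/3 + 64/3 + 128/3
 = 84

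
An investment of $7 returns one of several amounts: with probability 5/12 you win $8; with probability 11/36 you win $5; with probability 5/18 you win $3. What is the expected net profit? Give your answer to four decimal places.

-1.3056

E[payout] = 8·5/12 + 5·11/36 + 3·5/18
 = 10/3 + 55/36 + 5/6
 = 205/36
Net = 205/36 - 7 = -47/36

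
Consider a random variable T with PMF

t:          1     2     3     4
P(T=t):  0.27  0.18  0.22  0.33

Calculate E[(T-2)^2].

1.81

E[(T-2)^2] = Σ (t-2)^2·P(T=t)
 = 1·0.27 + 0·0.18 + 1·0.22 + 4·0.33
 = 0.27 + 0 + 0.22 + 1.32
 = 1.81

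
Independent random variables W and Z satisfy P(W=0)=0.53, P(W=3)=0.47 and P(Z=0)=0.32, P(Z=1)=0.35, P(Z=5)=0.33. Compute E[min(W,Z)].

E[min(W,Z)] = Σ_w Σ_z min(w,z) · P(W=w)P(Z=z)
 = 0·0.1696 + 0·0.1855 + 0·0.1749 + 0·0.1504 + 1·0.1645 + 3·0.1551
 = 0 + 0 + 0 + 0 + 0.1645 + 0.4653
 = 0.6298

0.6298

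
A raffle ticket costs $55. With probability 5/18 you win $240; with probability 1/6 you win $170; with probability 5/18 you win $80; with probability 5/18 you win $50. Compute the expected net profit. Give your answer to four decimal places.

76.1111

E[payout] = 240·5/18 + 170·1/6 + 80·5/18 + 50·5/18
 = 200/3 + 85/3 + 200/9 + 125/9
 = 1180/9
Net = 1180/9 - 55 = 685/9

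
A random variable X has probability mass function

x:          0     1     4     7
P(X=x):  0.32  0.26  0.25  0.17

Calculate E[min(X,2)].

1.1

E[min(X,2)] = Σ min(x,2)·P(X=x)
 = 0·0.32 + 1·0.26 + 2·0.25 + 2·0.17
 = 0 + 0.26 + 0.5 + 0.34
 = 1.1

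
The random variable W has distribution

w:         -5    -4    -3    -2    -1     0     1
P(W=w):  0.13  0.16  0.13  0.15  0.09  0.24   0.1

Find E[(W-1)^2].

12.71

E[(W-1)^2] = Σ (w-1)^2·P(W=w)
 = 36·0.13 + 25·0.16 + 16·0.13 + 9·0.15 + 4·0.09 + 1·0.24 + 0·0.1
 = 4.68 + 4 + 2.08 + 1.35 + 0.36 + 0.24 + 0
 = 12.71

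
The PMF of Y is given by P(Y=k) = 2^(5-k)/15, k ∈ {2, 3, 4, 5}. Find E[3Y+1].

9.2

E[3Y+1] = Σ (3y+1)·P(Y=y)
 = 7·8/15 + 10·4/15 + 13·2/15 + 16·1/15
 = 56/15 + 8/3 + 26/15 + 16/15
 = 46/5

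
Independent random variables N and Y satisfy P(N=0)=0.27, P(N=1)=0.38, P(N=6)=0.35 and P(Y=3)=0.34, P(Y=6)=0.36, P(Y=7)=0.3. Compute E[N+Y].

7.76

E[N+Y] = Σ_n Σ_y (n+y) · P(N=n)P(Y=y)
 = 3·0.0918 + 6·0.0972 + 7·0.081 + 4·0.1292 + 7·0.1368 + 8·0.114 + 9·0.119 + 12·0.126 + 13·0.105
 = 0.2754 + 0.5832 + 0.567 + 0.5168 + 0.9576 + 0.912 + 1.071 + 1.512 + 1.365
 = 7.76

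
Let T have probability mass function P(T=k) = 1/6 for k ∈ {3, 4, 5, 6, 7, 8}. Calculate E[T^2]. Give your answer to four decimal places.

33.1667

E[T^2] = Σ t^2·P(T=t)
 = 9·1/6 + 16·1/6 + 25·1/6 + 36·1/6 + 49·1/6 + 64·1/6
 = 3/2 + 8/3 + 25/6 + 6 + 49/6 + 32/3
 = 199/6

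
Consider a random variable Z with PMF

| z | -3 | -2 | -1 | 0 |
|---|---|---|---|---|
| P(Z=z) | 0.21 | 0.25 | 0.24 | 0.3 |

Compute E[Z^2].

3.13

E[Z^2] = Σ z^2·P(Z=z)
 = 9·0.21 + 4·0.25 + 1·0.24 + 0·0.3
 = 1.89 + 1 + 0.24 + 0
 = 3.13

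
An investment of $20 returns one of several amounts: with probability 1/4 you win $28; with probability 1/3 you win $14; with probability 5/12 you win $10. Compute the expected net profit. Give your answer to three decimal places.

E[payout] = 28·1/4 + 14·1/3 + 10·5/12
 = 7 + 14/3 + 25/6
 = 95/6
Net = 95/6 - 20 = -25/6

-4.167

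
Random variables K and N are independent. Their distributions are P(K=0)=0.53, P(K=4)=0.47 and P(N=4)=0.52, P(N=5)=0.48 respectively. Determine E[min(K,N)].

E[min(K,N)] = Σ_k Σ_n min(k,n) · P(K=k)P(N=n)
 = 0·0.2756 + 0·0.2544 + 4·0.2444 + 4·0.2256
 = 0 + 0 + 0.9776 + 0.9024
 = 1.88

1.88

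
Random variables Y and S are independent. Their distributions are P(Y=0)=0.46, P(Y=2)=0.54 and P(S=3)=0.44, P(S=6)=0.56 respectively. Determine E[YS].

E[YS] = Σ_y Σ_s ys · P(Y=y)P(S=s)
 = 0·0.2024 + 0·0.2576 + 6·0.2376 + 12·0.3024
 = 0 + 0 + 1.4256 + 3.6288
 = 5.0544

5.0544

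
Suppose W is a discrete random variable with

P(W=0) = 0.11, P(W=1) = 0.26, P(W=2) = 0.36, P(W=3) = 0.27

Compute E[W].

E[W] = Σ w·P(W=w)
 = 0·0.11 + 1·0.26 + 2·0.36 + 3·0.27
 = 0 + 0.26 + 0.72 + 0.81
 = 1.79

1.79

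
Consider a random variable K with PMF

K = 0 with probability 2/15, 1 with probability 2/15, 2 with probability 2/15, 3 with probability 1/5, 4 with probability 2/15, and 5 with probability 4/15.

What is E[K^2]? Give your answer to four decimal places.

E[K^2] = Σ k^2·P(K=k)
 = 0·2/15 + 1·2/15 + 4·2/15 + 9·1/5 + 16·2/15 + 25·4/15
 = 0 + 2/15 + 8/15 + 9/5 + 32/15 + 20/3
 = 169/15

11.2667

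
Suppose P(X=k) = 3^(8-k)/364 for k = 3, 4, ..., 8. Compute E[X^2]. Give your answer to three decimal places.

12.893

E[X^2] = Σ x^2·P(X=x)
 = 9·243/364 + 16·81/364 + 25·27/364 + 36·9/364 + 49·3/364 + 64·1/364
 = 2187/364 + 324/91 + 675/364 + 81/91 + 21/52 + 16/91
 = 361/28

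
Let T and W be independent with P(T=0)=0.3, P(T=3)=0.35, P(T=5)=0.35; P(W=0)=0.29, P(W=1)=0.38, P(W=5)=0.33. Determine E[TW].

5.684

E[TW] = Σ_t Σ_w tw · P(T=t)P(W=w)
 = 0·0.087 + 0·0.114 + 0·0.099 + 0·0.1015 + 3·0.133 + 15·0.1155 + 0·0.1015 + 5·0.133 + 25·0.1155
 = 0 + 0 + 0 + 0 + 0.399 + 1.7325 + 0 + 0.665 + 2.8875
 = 5.684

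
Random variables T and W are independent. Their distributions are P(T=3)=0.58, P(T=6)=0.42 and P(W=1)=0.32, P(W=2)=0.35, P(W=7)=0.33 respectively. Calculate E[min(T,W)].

E[min(T,W)] = Σ_t Σ_w min(t,w) · P(T=t)P(W=w)
 = 1·0.1856 + 2·0.203 + 3·0.1914 + 1·0.1344 + 2·0.147 + 6·0.1386
 = 0.1856 + 0.406 + 0.5742 + 0.1344 + 0.294 + 0.8316
 = 2.4258

2.4258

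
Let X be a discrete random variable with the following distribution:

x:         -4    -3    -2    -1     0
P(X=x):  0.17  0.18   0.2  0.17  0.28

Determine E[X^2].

5.31

E[X^2] = Σ x^2·P(X=x)
 = 16·0.17 + 9·0.18 + 4·0.2 + 1·0.17 + 0·0.28
 = 2.72 + 1.62 + 0.8 + 0.17 + 0
 = 5.31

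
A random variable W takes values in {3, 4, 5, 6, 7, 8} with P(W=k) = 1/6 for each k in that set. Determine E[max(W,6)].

6.5

E[max(W,6)] = Σ max(w,6)·P(W=w)
 = 6·1/6 + 6·1/6 + 6·1/6 + 6·1/6 + 7·1/6 + 8·1/6
 = 1 + 1 + 1 + 1 + 7/6 + 4/3
 = 13/2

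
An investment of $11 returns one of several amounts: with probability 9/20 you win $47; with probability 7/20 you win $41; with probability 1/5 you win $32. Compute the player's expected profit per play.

30.9

E[payout] = 47·9/20 + 41·7/20 + 32·1/5
 = 423/20 + 287/20 + 32/5
 = 419/10
Net = 419/10 - 11 = 309/10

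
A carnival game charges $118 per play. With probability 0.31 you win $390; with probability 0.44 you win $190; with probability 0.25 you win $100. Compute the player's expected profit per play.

E[payout] = 390·0.31 + 190·0.44 + 100·0.25
 = 120.9 + 83.6 + 25
 = 229.5
Net = 229.5 - 118 = 111.5

111.5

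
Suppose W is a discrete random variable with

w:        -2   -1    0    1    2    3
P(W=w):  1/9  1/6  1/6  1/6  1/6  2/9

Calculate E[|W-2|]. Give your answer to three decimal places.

E[|W-2|] = Σ |w-2|·P(W=w)
 = 4·1/9 + 3·1/6 + 2·1/6 + 1·1/6 + 0·1/6 + 1·2/9
 = 4/9 + 1/2 + 1/3 + 1/6 + 0 + 2/9
 = 5/3

1.667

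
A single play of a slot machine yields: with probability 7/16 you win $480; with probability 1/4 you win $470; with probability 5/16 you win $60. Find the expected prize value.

E[payout] = 480·7/16 + 470·1/4 + 60·5/16
 = 210 + 235/2 + 75/4
 = 1385/4

346.25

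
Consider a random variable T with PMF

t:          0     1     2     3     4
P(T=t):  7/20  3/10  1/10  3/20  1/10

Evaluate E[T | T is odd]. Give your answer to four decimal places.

P(T is odd) = 3/10 + 3/20 = 9/20.
E[T | T is odd] = [1·3/10 + 3·3/20] / (9/20)
 = 3/4 / (9/20)
 = 5/3

1.6667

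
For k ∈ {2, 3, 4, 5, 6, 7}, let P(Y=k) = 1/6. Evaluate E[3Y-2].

11.5

E[3Y-2] = Σ (3y-2)·P(Y=y)
 = 4·1/6 + 7·1/6 + 10·1/6 + 13·1/6 + 16·1/6 + 19·1/6
 = 2/3 + 7/6 + 5/3 + 13/6 + 8/3 + 19/6
 = 23/2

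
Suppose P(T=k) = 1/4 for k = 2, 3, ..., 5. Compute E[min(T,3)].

2.75

E[min(T,3)] = Σ min(t,3)·P(T=t)
 = 2·1/4 + 3·1/4 + 3·1/4 + 3·1/4
 = 1/2 + 3/4 + 3/4 + 3/4
 = 11/4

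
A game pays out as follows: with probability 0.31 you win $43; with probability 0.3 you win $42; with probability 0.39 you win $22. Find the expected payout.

34.51

E[payout] = 43·0.31 + 42·0.3 + 22·0.39
 = 13.33 + 12.6 + 8.58
 = 34.51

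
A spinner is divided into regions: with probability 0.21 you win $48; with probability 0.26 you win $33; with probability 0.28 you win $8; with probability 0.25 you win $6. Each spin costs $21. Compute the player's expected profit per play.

1.4

E[payout] = 48·0.21 + 33·0.26 + 8·0.28 + 6·0.25
 = 10.08 + 8.58 + 2.24 + 1.5
 = 22.4
Net = 22.4 - 21 = 1.4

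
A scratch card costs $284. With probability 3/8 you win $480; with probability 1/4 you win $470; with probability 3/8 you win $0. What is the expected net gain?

E[payout] = 480·3/8 + 470·1/4 + 0·3/8
 = 180 + 235/2 + 0
 = 595/2
Net = 595/2 - 284 = 27/2

13.5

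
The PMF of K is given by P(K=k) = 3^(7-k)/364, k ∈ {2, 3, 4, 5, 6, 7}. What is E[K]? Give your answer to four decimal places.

2.4918

E[K] = Σ k·P(K=k)
 = 2·243/364 + 3·81/364 + 4·27/364 + 5·9/364 + 6·3/364 + 7·1/364
 = 243/182 + 243/364 + 27/91 + 45/364 + 9/182 + 1/52
 = 907/364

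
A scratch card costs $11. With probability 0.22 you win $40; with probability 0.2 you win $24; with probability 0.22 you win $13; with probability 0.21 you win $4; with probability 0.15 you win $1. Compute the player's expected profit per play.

6.45

E[payout] = 40·0.22 + 24·0.2 + 13·0.22 + 4·0.21 + 1·0.15
 = 8.8 + 4.8 + 2.86 + 0.84 + 0.15
 = 17.45
Net = 17.45 - 11 = 6.45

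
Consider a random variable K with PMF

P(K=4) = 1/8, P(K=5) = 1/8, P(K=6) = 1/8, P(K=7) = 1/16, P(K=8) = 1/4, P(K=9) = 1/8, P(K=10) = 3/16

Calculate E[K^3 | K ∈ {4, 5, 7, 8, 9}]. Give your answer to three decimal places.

384.273

P(K ∈ {4, 5, 7, 8, 9}) = 1/8 + 1/8 + 1/16 + 1/4 + 1/8 = 11/16.
E[K^3 | K ∈ {4, 5, 7, 8, 9}] = [64·1/8 + 125·1/8 + 343·1/16 + 512·1/4 + 729·1/8] / (11/16)
 = 4227/16 / (11/16)
 = 4227/11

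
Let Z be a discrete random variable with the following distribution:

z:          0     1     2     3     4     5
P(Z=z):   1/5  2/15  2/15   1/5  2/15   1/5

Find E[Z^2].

E[Z^2] = Σ z^2·P(Z=z)
 = 0·1/5 + 1·2/15 + 4·2/15 + 9·1/5 + 16·2/15 + 25·1/5
 = 0 + 2/15 + 8/15 + 9/5 + 32/15 + 5
 = 48/5

9.6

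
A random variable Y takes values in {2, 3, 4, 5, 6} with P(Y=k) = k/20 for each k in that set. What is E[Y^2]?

22

E[Y^2] = Σ y^2·P(Y=y)
 = 4·1/10 + 9·3/20 + 16·1/5 + 25·1/4 + 36·3/10
 = 2/5 + 27/20 + 16/5 + 25/4 + 54/5
 = 22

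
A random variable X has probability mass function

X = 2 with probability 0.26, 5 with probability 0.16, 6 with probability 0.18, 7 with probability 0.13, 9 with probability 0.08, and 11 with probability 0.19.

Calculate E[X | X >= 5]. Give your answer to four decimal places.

P(X >= 5) = 0.16 + 0.18 + 0.13 + 0.08 + 0.19 = 0.74.
E[X | X >= 5] = [5·0.16 + 6·0.18 + 7·0.13 + 9·0.08 + 11·0.19] / 0.74
 = 5.6 / 0.74
 = 280/37

7.5676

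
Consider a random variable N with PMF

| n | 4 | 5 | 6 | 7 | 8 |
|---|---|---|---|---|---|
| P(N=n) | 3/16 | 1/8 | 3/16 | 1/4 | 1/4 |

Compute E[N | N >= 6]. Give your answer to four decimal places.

P(N >= 6) = 3/16 + 1/4 + 1/4 = 11/16.
E[N | N >= 6] = [6·3/16 + 7·1/4 + 8·1/4] / (11/16)
 = 39/8 / (11/16)
 = 78/11

7.0909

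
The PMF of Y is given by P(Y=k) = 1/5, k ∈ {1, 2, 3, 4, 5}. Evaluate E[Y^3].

E[Y^3] = Σ y^3·P(Y=y)
 = 1·1/5 + 8·1/5 + 27·1/5 + 64·1/5 + 125·1/5
 = 1/5 + 8/5 + 27/5 + 64/5 + 25
 = 45

45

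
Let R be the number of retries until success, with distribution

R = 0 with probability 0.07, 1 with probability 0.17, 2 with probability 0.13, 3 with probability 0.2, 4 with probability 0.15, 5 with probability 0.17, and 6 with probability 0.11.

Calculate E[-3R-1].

E[-3R-1] = Σ (-3r-1)·P(R=r)
 = (-1)·0.07 + (-4)·0.17 + (-7)·0.13 + (-10)·0.2 + (-13)·0.15 + (-16)·0.17 + (-19)·0.11
 = (-0.07) + (-0.68) + (-0.91) + (-2) + (-1.95) + (-2.72) + (-2.09)
 = -10.42

-10.42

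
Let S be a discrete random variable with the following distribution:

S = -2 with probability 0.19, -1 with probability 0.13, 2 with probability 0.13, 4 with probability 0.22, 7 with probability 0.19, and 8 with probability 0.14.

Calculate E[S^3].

E[S^3] = Σ s^3·P(S=s)
 = (-8)·0.19 + (-1)·0.13 + 8·0.13 + 64·0.22 + 343·0.19 + 512·0.14
 = (-1.52) + (-0.13) + 1.04 + 14.08 + 65.17 + 71.68
 = 150.32

150.32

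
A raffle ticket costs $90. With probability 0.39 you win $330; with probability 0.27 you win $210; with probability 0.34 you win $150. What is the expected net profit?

E[payout] = 330·0.39 + 210·0.27 + 150·0.34
 = 128.7 + 56.7 + 51
 = 236.4
Net = 236.4 - 90 = 146.4

146.4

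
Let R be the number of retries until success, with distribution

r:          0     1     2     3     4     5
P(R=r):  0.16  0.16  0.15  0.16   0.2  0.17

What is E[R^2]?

9.65

E[R^2] = Σ r^2·P(R=r)
 = 0·0.16 + 1·0.16 + 4·0.15 + 9·0.16 + 16·0.2 + 25·0.17
 = 0 + 0.16 + 0.6 + 1.44 + 3.2 + 4.25
 = 9.65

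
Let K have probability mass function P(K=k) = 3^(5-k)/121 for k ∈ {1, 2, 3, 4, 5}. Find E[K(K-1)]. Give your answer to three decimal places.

E[K(K-1)] = Σ k(k-1)·P(K=k)
 = 0·81/121 + 2·27/121 + 6·9/121 + 12·3/121 + 20·1/121
 = 0 + 54/121 + 54/121 + 36/121 + 20/121
 = 164/121

1.355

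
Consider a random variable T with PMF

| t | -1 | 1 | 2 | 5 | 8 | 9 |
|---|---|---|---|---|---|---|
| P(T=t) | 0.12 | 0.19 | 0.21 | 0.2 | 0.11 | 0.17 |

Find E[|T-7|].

E[|T-7|] = Σ |t-7|·P(T=t)
 = 8·0.12 + 6·0.19 + 5·0.21 + 2·0.2 + 1·0.11 + 2·0.17
 = 0.96 + 1.14 + 1.05 + 0.4 + 0.11 + 0.34
 = 4

4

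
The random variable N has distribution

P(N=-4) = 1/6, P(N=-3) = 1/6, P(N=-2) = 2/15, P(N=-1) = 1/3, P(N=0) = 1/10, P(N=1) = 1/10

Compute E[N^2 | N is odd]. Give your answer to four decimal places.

P(N is odd) = 1/6 + 1/3 + 1/10 = 3/5.
E[N^2 | N is odd] = [9·1/6 + 1·1/3 + 1·1/10] / (3/5)
 = 29/15 / (3/5)
 = 29/9

3.2222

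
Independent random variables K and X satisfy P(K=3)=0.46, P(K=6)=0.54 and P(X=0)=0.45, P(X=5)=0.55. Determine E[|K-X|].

2.882

E[|K-X|] = Σ_k Σ_x |k-x| · P(K=k)P(X=x)
 = 3·0.207 + 2·0.253 + 6·0.243 + 1·0.297
 = 0.621 + 0.506 + 1.458 + 0.297
 = 2.882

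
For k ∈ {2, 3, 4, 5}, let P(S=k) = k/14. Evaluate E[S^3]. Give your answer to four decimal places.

69.8571

E[S^3] = Σ s^3·P(S=s)
 = 8·1/7 + 27·3/14 + 64·2/7 + 125·5/14
 = 8/7 + 81/14 + 128/7 + 625/14
 = 489/7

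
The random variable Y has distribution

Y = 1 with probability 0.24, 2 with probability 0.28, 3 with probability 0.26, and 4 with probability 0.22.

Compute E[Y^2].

E[Y^2] = Σ y^2·P(Y=y)
 = 1·0.24 + 4·0.28 + 9·0.26 + 16·0.22
 = 0.24 + 1.12 + 2.34 + 3.52
 = 7.22

7.22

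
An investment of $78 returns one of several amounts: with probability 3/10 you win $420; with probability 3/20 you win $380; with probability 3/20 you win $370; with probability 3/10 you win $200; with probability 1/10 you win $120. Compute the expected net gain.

232.5

E[payout] = 420·3/10 + 380·3/20 + 370·3/20 + 200·3/10 + 120·1/10
 = 126 + 57 + 111/2 + 60 + 12
 = 621/2
Net = 621/2 - 78 = 465/2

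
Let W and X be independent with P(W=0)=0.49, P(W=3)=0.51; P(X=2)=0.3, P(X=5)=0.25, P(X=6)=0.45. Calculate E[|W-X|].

E[|W-X|] = Σ_w Σ_x |w-x| · P(W=w)P(X=x)
 = 2·0.147 + 5·0.1225 + 6·0.2205 + 1·0.153 + 2·0.1275 + 3·0.2295
 = 0.294 + 0.6125 + 1.323 + 0.153 + 0.255 + 0.6885
 = 3.326

3.326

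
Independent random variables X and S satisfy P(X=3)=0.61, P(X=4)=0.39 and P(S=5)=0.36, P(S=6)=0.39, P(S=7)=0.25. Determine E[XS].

19.9671

E[XS] = Σ_x Σ_s xs · P(X=x)P(S=s)
 = 15·0.2196 + 18·0.2379 + 21·0.1525 + 20·0.1404 + 24·0.1521 + 28·0.0975
 = 3.294 + 4.2822 + 3.2025 + 2.808 + 3.6504 + 2.73
 = 19.9671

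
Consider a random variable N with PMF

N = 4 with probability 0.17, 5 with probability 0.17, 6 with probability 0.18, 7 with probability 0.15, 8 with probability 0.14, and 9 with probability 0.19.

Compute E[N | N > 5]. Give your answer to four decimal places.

P(N > 5) = 0.18 + 0.15 + 0.14 + 0.19 = 0.66.
E[N | N > 5] = [6·0.18 + 7·0.15 + 8·0.14 + 9·0.19] / 0.66
 = 4.96 / 0.66
 = 248/33

7.5152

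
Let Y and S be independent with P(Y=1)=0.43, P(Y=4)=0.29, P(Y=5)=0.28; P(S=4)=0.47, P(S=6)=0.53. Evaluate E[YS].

15.1294

E[YS] = Σ_y Σ_s ys · P(Y=y)P(S=s)
 = 4·0.2021 + 6·0.2279 + 16·0.1363 + 24·0.1537 + 20·0.1316 + 30·0.1484
 = 0.8084 + 1.3674 + 2.1808 + 3.6888 + 2.632 + 4.452
 = 15.1294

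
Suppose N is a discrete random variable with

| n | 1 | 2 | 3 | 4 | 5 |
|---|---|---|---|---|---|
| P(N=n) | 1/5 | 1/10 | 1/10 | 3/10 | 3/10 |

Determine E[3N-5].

E[3N-5] = Σ (3n-5)·P(N=n)
 = (-2)·1/5 + 1·1/10 + 4·1/10 + 7·3/10 + 10·3/10
 = (-2/5) + 1/10 + 2/5 + 21/10 + 3
 = 26/5

5.2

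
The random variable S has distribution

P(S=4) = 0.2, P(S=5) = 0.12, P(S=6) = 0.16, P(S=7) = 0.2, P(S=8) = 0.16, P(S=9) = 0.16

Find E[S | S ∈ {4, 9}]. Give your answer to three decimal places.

6.222

P(S ∈ {4, 9}) = 0.2 + 0.16 = 0.36.
E[S | S ∈ {4, 9}] = [4·0.2 + 9·0.16] / 0.36
 = 2.24 / 0.36
 = 56/9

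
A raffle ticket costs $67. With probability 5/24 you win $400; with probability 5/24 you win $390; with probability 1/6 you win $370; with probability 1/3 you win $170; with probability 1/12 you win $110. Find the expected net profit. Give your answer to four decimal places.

E[payout] = 400·5/24 + 390·5/24 + 370·1/6 + 170·1/3 + 110·1/12
 = 250/3 + 325/4 + 185/3 + 170/3 + 55/6
 = 3505/12
Net = 3505/12 - 67 = 2701/12

225.0833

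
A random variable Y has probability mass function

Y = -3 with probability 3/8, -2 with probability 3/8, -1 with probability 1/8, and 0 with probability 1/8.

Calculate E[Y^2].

5

E[Y^2] = Σ y^2·P(Y=y)
 = 9·3/8 + 4·3/8 + 1·1/8 + 0·1/8
 = 27/8 + 3/2 + 1/8 + 0
 = 5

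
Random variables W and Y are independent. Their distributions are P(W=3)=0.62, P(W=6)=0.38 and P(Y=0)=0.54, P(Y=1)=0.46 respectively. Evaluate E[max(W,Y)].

E[max(W,Y)] = Σ_w Σ_y max(w,y) · P(W=w)P(Y=y)
 = 3·0.3348 + 3·0.2852 + 6·0.2052 + 6·0.1748
 = 1.0044 + 0.8556 + 1.2312 + 1.0488
 = 4.14

4.14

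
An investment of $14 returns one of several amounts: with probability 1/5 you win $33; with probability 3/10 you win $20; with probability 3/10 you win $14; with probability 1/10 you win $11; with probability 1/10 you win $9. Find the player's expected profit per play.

4.8

E[payout] = 33·1/5 + 20·3/10 + 14·3/10 + 11·1/10 + 9·1/10
 = 33/5 + 6 + 21/5 + 11/10 + 9/10
 = 94/5
Net = 94/5 - 14 = 24/5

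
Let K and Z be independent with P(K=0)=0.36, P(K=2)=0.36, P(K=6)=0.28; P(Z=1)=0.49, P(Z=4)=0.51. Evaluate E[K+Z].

E[K+Z] = Σ_k Σ_z (k+z) · P(K=k)P(Z=z)
 = 1·0.1764 + 4·0.1836 + 3·0.1764 + 6·0.1836 + 7·0.1372 + 10·0.1428
 = 0.1764 + 0.7344 + 0.5292 + 1.1016 + 0.9604 + 1.428
 = 4.93

4.93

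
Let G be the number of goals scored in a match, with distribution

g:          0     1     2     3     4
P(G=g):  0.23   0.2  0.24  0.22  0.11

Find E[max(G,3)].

3.11

E[max(G,3)] = Σ max(g,3)·P(G=g)
 = 3·0.23 + 3·0.2 + 3·0.24 + 3·0.22 + 4·0.11
 = 0.69 + 0.6 + 0.72 + 0.66 + 0.44
 = 3.11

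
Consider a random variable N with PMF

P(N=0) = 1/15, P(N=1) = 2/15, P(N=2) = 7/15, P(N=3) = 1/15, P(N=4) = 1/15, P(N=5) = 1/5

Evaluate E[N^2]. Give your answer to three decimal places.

E[N^2] = Σ n^2·P(N=n)
 = 0·1/15 + 1·2/15 + 4·7/15 + 9·1/15 + 16·1/15 + 25·1/5
 = 0 + 2/15 + 28/15 + 3/5 + 16/15 + 5
 = 26/3

8.667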